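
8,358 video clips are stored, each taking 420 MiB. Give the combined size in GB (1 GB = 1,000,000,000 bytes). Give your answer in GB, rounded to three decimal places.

Total = 8,358 × 420 MiB = 3,510,360 MiB
= 3,510,360 × 1,048,576 bytes = 3,680,879,247,360 bytes
1 GB = 1,000,000,000 bytes
3,680,879,247,360 / 1,000,000,000 = 3,680.879 GB

3,680.879 GB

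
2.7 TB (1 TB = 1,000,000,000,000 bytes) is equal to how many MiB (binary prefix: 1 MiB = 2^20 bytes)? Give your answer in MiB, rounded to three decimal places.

2,574,920.654 MiB

2.7 TB = 2.7 × 10^12 bytes = 2,700,000,000,000 bytes
1 MiB = 2^20 bytes = 1,048,576 bytes
2,700,000,000,000 / 1,048,576 = 2,574,920.654 MiB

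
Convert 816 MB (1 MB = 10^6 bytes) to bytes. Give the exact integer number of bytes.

816 × 1,000,000 = 816,000,000 bytes

816,000,000 bytes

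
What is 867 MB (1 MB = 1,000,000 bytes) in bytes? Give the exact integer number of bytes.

867 × 1,000,000 = 867,000,000 bytes  (1 MB = 10^6 bytes)

867,000,000 bytes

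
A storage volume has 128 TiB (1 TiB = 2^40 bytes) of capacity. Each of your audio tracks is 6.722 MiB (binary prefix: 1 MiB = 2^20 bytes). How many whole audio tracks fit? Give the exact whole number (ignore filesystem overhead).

19,966,933

Capacity: 128 TiB = 140,737,488,355,328 bytes
Per item: 6.722 MiB = 7,048,527.872 bytes
⌊140,737,488,355,328 / 7,048,527.872⌋ = 19,966,933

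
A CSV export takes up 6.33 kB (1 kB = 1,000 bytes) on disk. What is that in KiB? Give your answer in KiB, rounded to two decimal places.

6.18 KiB

6.33 kB × 1,000 bytes/kB = 6,330 bytes
1 KiB = 2^10 bytes = 1,024 bytes
6,330 / 1,024 = 6.18 KiB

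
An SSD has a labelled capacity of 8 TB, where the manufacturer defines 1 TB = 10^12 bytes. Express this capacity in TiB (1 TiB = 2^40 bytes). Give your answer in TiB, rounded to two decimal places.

7.28 TiB

8 TB = 8 × 10^12 bytes = 8,000,000,000,000 bytes
1 TiB = 1,099,511,627,776 bytes
8,000,000,000,000 / 1,099,511,627,776 = 7.28 TiB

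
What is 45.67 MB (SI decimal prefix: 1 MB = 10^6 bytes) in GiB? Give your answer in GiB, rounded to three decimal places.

0.043 GiB

45.67 MB × 1,000,000 bytes/MB = 45,670,000 bytes
1 GiB = 2^30 bytes = 1,073,741,824 bytes
45,670,000 / 1,073,741,824 = 0.043 GiB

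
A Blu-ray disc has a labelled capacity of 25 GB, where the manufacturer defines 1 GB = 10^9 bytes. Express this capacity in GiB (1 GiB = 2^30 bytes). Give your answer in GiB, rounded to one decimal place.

25 GB = 25 × 10^9 bytes = 25,000,000,000 bytes
1 GiB = 1,073,741,824 bytes
25,000,000,000 / 1,073,741,824 = 23.3 GiB

23.3 GiB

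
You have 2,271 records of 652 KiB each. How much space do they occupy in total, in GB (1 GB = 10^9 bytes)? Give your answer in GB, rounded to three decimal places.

1.516 GB

Total = 2,271 × 652 KiB = 1,480,692 KiB
= 1,480,692 × 1,024 bytes = 1,516,228,608 bytes
1 GB = 1,000,000,000 bytes
1,516,228,608 / 1,000,000,000 = 1.516 GB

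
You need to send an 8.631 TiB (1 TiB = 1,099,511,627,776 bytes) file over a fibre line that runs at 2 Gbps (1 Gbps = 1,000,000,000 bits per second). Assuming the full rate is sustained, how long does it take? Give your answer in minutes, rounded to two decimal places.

632.66 minutes

8.631 TiB = 9,489,884,859,334.656 bytes = 75,919,078,874,677.248 bits
2 Gbps = 2,000,000,000 bits/s
time = 75,919,078,874,677.248 / 2,000,000,000 = 37,959.539 s
37,959.539 s / 60 = 632.66 minutes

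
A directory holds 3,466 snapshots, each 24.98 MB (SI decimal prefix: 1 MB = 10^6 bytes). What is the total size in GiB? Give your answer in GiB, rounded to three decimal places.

80.635 GiB

Total = 3,466 × 24.98 MB = 86580.68 MB
= 86580.68 × 1,000,000 bytes = 86,580,680,000 bytes
1 GiB = 1,073,741,824 bytes
86,580,680,000 / 1,073,741,824 = 80.635 GiB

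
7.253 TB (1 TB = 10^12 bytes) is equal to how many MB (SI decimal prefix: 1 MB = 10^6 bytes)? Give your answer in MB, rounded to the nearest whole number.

7,253,000 MB

7.253 TB = 7.253 × 10^12 bytes = 7,253,000,000,000 bytes
1 MB = 1,000,000 bytes
7,253,000,000,000 / 1,000,000 = 7,253,000 MB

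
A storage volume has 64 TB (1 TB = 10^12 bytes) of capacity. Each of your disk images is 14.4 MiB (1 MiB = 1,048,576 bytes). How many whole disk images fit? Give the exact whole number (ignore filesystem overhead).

4,238,552

Capacity: 64 TB = 64,000,000,000,000 bytes
Per item: 14.4 MiB = 15,099,494.4 bytes
⌊64,000,000,000,000 / 15,099,494.4⌋ = 4,238,552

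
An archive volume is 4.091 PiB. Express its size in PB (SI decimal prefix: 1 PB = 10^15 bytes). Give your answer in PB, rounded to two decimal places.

4.091 PiB × 1,125,899,906,842,624 bytes/PiB = 4,606,056,518,893,174.784 bytes
1 PB = 10^15 bytes = 1,000,000,000,000,000 bytes
4,606,056,518,893,174.784 / 1,000,000,000,000,000 = 4.61 PB

4.61 PB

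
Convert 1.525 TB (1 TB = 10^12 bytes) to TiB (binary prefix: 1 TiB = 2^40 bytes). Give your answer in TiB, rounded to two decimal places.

1.39 TiB

1.525 TB = 1.525 × 10^12 bytes = 1,525,000,000,000 bytes
1 TiB = 1,099,511,627,776 bytes
1,525,000,000,000 / 1,099,511,627,776 = 1.39 TiB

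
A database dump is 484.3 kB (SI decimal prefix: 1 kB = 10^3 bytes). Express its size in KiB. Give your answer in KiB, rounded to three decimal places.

472.949 KiB

484.3 kB = 484.3 × 10^3 bytes = 484,300 bytes
1 KiB = 1,024 bytes
484,300 / 1,024 = 472.949 KiB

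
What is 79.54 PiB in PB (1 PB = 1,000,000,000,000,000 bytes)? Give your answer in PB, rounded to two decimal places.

89.55 PB

79.54 PiB = 79.54 × 2^50 bytes = 89,554,078,590,262,312.96 bytes
1 PB = 1,000,000,000,000,000 bytes
89,554,078,590,262,312.96 / 1,000,000,000,000,000 = 89.55 PB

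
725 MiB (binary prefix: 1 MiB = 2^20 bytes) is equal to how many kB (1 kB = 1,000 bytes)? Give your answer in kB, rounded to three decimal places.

760,217.600 kB

725 MiB × 1,048,576 bytes/MiB = 760,217,600 bytes
1 kB = 1,000 bytes
760,217,600 / 1,000 = 760,217.600 kB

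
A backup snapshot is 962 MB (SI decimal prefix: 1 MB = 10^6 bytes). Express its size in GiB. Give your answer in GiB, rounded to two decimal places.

0.90 GiB

962 MB = 962 × 10^6 bytes = 962,000,000 bytes
1 GiB = 2^30 bytes = 1,073,741,824 bytes
962,000,000 / 1,073,741,824 = 0.90 GiB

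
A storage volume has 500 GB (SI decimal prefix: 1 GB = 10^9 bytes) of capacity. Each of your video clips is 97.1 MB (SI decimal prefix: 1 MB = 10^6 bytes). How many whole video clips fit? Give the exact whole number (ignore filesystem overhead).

5,149

Capacity: 500 GB = 500,000,000,000 bytes
Per item: 97.1 MB = 97,100,000 bytes
⌊500,000,000,000 / 97,100,000⌋ = 5,149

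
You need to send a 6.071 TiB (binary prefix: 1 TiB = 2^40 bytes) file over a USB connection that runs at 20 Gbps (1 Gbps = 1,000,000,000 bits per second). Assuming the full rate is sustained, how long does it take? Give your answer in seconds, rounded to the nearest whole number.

6.071 TiB = 6,675,135,092,228.096 bytes = 53,401,080,737,824.768 bits
20 Gbps = 20,000,000,000 bits/s
time = 53,401,080,737,824.768 / 20,000,000,000 = 2,670 s

2,670 seconds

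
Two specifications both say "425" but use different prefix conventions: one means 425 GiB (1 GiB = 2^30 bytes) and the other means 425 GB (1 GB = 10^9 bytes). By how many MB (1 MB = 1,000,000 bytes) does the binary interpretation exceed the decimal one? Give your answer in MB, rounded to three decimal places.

31,340.275 MB

425 GiB = 425 × 1,073,741,824 = 456,340,275,200 bytes
425 GB = 425 × 1,000,000,000 = 425,000,000,000 bytes
difference = 31,340,275,200 bytes
31,340,275,200 / 1,000,000 = 31,340.275 MB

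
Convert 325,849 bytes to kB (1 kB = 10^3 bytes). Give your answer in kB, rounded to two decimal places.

325.85 kB

325,849 bytes given.
1 kB = 1,000 bytes
325,849 / 1,000 = 325.85 kB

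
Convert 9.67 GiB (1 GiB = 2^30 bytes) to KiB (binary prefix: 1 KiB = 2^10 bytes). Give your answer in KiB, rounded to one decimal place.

10,139,729.9 KiB

9.67 GiB = 9.67 × 2^30 bytes = 10,383,083,438.08 bytes
1 KiB = 2^10 bytes = 1,024 bytes
10,383,083,438.08 / 1,024 = 10,139,729.9 KiB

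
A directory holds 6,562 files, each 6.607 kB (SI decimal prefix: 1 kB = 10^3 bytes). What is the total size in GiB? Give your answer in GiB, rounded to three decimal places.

Total = 6,562 × 6.607 kB = 43355.134 kB
= 43355.134 × 1,000 bytes = 43,355,134 bytes
1 GiB = 1,073,741,824 bytes
43,355,134 / 1,073,741,824 = 0.040 GiB

0.040 GiB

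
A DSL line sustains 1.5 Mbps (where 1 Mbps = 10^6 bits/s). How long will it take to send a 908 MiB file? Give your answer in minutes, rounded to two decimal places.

908 MiB = 952,107,008 bytes = 7,616,856,064 bits
1.5 Mbps = 1,500,000 bits/s
time = 7,616,856,064 / 1,500,000 = 5,077.904 s
5,077.904 s / 60 = 84.63 minutes

84.63 minutes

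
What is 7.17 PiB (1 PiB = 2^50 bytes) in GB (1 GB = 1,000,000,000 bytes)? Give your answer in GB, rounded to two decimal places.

7.17 PiB × 1,125,899,906,842,624 bytes/PiB = 8,072,702,332,061,614.08 bytes
1 GB = 1,000,000,000 bytes
8,072,702,332,061,614.08 / 1,000,000,000 = 8,072,702.33 GB

8,072,702.33 GB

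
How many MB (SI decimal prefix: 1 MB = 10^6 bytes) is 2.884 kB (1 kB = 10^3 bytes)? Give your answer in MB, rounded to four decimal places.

0.0029 MB

2.884 kB = 2.884 × 10^3 bytes = 2,884 bytes
1 MB = 1,000,000 bytes
2,884 / 1,000,000 = 0.0029 MB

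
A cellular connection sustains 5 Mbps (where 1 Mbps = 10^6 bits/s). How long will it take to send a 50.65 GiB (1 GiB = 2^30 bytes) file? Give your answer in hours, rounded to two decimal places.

50.65 GiB = 54,385,023,385.6 bytes = 435,080,187,084.8 bits
5 Mbps = 5,000,000 bits/s
time = 435,080,187,084.8 / 5,000,000 = 87,016.0374 s
87,016.0374 s / 3600 = 24.17 hours

24.17 hours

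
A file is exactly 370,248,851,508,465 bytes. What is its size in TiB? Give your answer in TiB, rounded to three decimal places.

370,248,851,508,465 bytes given.
1 TiB = 1,099,511,627,776 bytes
370,248,851,508,465 / 1,099,511,627,776 = 336.739 TiB

336.739 TiB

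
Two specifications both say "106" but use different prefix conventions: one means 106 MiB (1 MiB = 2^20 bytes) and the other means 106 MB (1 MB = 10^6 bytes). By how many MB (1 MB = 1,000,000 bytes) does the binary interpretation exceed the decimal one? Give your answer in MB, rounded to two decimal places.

5.15 MB

106 MiB = 106 × 1,048,576 = 111,149,056 bytes
106 MB = 106 × 1,000,000 = 106,000,000 bytes
difference = 5,149,056 bytes
5,149,056 / 1,000,000 = 5.15 MB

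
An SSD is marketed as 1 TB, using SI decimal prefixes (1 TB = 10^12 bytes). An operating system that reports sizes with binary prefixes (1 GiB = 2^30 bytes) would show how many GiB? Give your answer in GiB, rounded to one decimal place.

931.3 GiB

1 TB = 1 × 10^12 bytes = 1,000,000,000,000 bytes
1 GiB = 1,073,741,824 bytes
1,000,000,000,000 / 1,073,741,824 = 931.3 GiB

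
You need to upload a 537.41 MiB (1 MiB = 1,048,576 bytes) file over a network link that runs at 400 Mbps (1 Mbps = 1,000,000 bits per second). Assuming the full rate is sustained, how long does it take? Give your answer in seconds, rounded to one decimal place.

11.3 seconds

537.41 MiB = 563,515,228.16 bytes = 4,508,121,825.28 bits
400 Mbps = 400,000,000 bits/s
time = 4,508,121,825.28 / 400,000,000 = 11.3 s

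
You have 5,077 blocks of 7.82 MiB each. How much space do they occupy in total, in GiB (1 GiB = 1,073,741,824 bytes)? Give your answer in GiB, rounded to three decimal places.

38.772 GiB

Total = 5,077 × 7.82 MiB = 39702.14 MiB
= 39702.14 × 1,048,576 bytes = 41,630,711,152.64 bytes
1 GiB = 1,073,741,824 bytes
41,630,711,152.64 / 1,073,741,824 = 38.772 GiB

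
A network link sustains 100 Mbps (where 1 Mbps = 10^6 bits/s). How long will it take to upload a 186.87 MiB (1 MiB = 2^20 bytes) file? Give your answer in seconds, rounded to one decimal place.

15.7 seconds

186.87 MiB = 195,947,397.12 bytes = 1,567,579,176.96 bits
100 Mbps = 100,000,000 bits/s
time = 1,567,579,176.96 / 100,000,000 = 15.7 s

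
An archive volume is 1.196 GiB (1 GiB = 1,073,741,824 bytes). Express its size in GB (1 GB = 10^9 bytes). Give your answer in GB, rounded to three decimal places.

1.196 GiB = 1.196 × 2^30 bytes = 1,284,195,221.504 bytes
1 GB = 1,000,000,000 bytes
1,284,195,221.504 / 1,000,000,000 = 1.284 GB

1.284 GB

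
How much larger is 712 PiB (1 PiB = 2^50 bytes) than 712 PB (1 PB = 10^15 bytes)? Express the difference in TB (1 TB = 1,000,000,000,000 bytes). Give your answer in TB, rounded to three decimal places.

89,640.734 TB

712 PiB = 712 × 1,125,899,906,842,624 = 801,640,733,671,948,288 bytes
712 PB = 712 × 1,000,000,000,000,000 = 712,000,000,000,000,000 bytes
difference = 89,640,733,671,948,288 bytes
89,640,733,671,948,288 / 1,000,000,000,000 = 89,640.734 TB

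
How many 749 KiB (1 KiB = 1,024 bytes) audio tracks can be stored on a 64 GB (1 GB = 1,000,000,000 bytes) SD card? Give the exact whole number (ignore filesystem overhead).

Capacity: 64 GB = 64,000,000,000 bytes
Per item: 749 KiB = 766,976 bytes
⌊64,000,000,000 / 766,976⌋ = 83,444

83,444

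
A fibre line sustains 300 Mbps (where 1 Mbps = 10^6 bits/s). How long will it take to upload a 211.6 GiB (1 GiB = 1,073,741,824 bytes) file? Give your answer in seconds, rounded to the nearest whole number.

211.6 GiB = 227,203,769,958.4 bytes = 1,817,630,159,667.2 bits
300 Mbps = 300,000,000 bits/s
time = 1,817,630,159,667.2 / 300,000,000 = 6,059 s

6,059 seconds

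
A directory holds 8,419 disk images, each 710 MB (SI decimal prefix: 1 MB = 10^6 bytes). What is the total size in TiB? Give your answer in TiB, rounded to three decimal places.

Total = 8,419 × 710 MB = 5,977,490 MB
= 5,977,490 × 1,000,000 bytes = 5,977,490,000,000 bytes
1 TiB = 1,099,511,627,776 bytes
5,977,490,000,000 / 1,099,511,627,776 = 5.436 TiB

5.436 TiB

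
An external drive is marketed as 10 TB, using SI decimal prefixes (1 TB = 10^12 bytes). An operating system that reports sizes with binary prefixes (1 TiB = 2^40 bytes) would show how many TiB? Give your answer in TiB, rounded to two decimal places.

9.09 TiB

10 TB = 10 × 10^12 bytes = 10,000,000,000,000 bytes
1 TiB = 1,099,511,627,776 bytes
10,000,000,000,000 / 1,099,511,627,776 = 9.09 TiB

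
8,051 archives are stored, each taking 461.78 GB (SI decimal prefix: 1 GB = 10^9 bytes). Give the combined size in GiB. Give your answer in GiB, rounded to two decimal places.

Total = 8,051 × 461.78 GB = 3717790.78 GB
= 3717790.78 × 1,000,000,000 bytes = 3,717,790,780,000,000 bytes
1 GiB = 1,073,741,824 bytes
3,717,790,780,000,000 / 1,073,741,824 = 3,462,462.48 GiB

3,462,462.48 GiB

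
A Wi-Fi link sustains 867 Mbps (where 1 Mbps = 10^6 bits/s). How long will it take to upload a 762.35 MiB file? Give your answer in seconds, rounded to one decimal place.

762.35 MiB = 799,381,913.6 bytes = 6,395,055,308.8 bits
867 Mbps = 867,000,000 bits/s
time = 6,395,055,308.8 / 867,000,000 = 7.4 s

7.4 seconds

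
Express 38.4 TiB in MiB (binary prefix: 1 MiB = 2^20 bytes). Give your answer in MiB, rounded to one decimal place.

38.4 TiB = 38.4 × 2^40 bytes = 42,221,246,506,598.4 bytes
1 MiB = 2^20 bytes = 1,048,576 bytes
42,221,246,506,598.4 / 1,048,576 = 40,265,318.4 MiB

40,265,318.4 MiB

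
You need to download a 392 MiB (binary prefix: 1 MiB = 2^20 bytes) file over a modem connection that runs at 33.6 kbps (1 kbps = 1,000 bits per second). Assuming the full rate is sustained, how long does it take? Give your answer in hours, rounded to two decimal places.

392 MiB = 411,041,792 bytes = 3,288,334,336 bits
33.6 kbps = 33,600 bits/s
time = 3,288,334,336 / 33,600 = 97,867.0933 s
97,867.0933 s / 3600 = 27.19 hours

27.19 hours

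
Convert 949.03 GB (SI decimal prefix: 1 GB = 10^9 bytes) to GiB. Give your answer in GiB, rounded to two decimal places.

883.85 GiB

949.03 GB × 1,000,000,000 bytes/GB = 949,030,000,000 bytes
1 GiB = 1,073,741,824 bytes
949,030,000,000 / 1,073,741,824 = 883.85 GiB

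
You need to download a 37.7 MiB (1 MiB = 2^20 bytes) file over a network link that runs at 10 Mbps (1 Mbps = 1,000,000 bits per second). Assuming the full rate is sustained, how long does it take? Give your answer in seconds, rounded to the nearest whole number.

37.7 MiB = 39,531,315.2 bytes = 316,250,521.6 bits
10 Mbps = 10,000,000 bits/s
time = 316,250,521.6 / 10,000,000 = 32 s

32 seconds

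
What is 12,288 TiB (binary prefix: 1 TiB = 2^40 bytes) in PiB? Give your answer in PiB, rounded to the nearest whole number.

12 PiB

12,288 TiB = 12,288 × 2^40 bytes = 13,510,798,882,111,488 bytes
1 PiB = 1,125,899,906,842,624 bytes
13,510,798,882,111,488 / 1,125,899,906,842,624 = 12 PiB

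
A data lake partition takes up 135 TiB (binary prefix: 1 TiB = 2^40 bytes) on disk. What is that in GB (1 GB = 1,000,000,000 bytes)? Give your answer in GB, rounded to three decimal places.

148,434.070 GB

135 TiB = 135 × 2^40 bytes = 148,434,069,749,760 bytes
1 GB = 10^9 bytes = 1,000,000,000 bytes
148,434,069,749,760 / 1,000,000,000 = 148,434.070 GB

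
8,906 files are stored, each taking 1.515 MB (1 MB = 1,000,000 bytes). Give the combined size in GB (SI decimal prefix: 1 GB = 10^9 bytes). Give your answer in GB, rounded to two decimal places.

13.49 GB

Total = 8,906 × 1.515 MB = 13492.59 MB
= 13492.59 × 1,000,000 bytes = 13,492,590,000 bytes
1 GB = 1,000,000,000 bytes
13,492,590,000 / 1,000,000,000 = 13.49 GB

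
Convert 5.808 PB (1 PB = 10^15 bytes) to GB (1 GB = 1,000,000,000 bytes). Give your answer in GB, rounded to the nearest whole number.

5,808,000 GB

5.808 PB = 5.808 × 10^15 bytes = 5,808,000,000,000,000 bytes
1 GB = 10^9 bytes = 1,000,000,000 bytes
5,808,000,000,000,000 / 1,000,000,000 = 5,808,000 GB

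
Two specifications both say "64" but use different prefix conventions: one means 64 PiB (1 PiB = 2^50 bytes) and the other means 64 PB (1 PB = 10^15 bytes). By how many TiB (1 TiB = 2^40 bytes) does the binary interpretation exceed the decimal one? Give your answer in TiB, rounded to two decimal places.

7,328.34 TiB

64 PiB = 64 × 1,125,899,906,842,624 = 72,057,594,037,927,936 bytes
64 PB = 64 × 1,000,000,000,000,000 = 64,000,000,000,000,000 bytes
difference = 8,057,594,037,927,936 bytes
8,057,594,037,927,936 / 1,099,511,627,776 = 7,328.34 TiB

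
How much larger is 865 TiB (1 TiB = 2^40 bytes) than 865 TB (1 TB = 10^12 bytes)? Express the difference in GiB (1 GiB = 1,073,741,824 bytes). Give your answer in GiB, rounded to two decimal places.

865 TiB = 865 × 1,099,511,627,776 = 951,077,558,026,240 bytes
865 TB = 865 × 1,000,000,000,000 = 865,000,000,000,000 bytes
difference = 86,077,558,026,240 bytes
86,077,558,026,240 / 1,073,741,824 = 80,165.97 GiB

80,165.97 GiB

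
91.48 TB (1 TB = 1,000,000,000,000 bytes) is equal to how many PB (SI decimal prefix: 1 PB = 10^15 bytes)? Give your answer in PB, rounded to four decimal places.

0.0915 PB

91.48 TB = 91.48 × 10^12 bytes = 91,480,000,000,000 bytes
1 PB = 10^15 bytes = 1,000,000,000,000,000 bytes
91,480,000,000,000 / 1,000,000,000,000,000 = 0.0915 PB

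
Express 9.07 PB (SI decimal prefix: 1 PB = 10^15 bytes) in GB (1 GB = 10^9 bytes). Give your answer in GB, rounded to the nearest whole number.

9,070,000 GB

9.07 PB × 1,000,000,000,000,000 bytes/PB = 9,070,000,000,000,000 bytes
1 GB = 1,000,000,000 bytes
9,070,000,000,000,000 / 1,000,000,000 = 9,070,000 GB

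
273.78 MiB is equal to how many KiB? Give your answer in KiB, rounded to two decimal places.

273.78 MiB × 1,048,576 bytes/MiB = 287,079,137.28 bytes
1 KiB = 1,024 bytes
287,079,137.28 / 1,024 = 280,350.72 KiB

280,350.72 KiB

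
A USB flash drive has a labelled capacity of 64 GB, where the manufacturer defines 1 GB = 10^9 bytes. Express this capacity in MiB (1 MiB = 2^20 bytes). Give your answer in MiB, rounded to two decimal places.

61,035.16 MiB

64 GB = 64 × 10^9 bytes = 64,000,000,000 bytes
1 MiB = 2^20 bytes = 1,048,576 bytes
64,000,000,000 / 1,048,576 = 61,035.16 MiB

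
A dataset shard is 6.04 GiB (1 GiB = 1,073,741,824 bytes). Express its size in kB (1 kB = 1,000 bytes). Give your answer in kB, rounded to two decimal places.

6,485,400.62 kB

6.04 GiB = 6.04 × 2^30 bytes = 6,485,400,616.96 bytes
1 kB = 1,000 bytes
6,485,400,616.96 / 1,000 = 6,485,400.62 kB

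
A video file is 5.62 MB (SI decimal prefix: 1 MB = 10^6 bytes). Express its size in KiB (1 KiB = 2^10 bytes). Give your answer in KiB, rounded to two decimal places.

5.62 MB × 1,000,000 bytes/MB = 5,620,000 bytes
1 KiB = 1,024 bytes
5,620,000 / 1,024 = 5,488.28 KiB

5,488.28 KiB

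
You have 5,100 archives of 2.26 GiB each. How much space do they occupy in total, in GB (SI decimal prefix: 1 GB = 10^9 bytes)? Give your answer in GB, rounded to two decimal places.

Total = 5,100 × 2.26 GiB = 11,526 GiB
= 11,526 × 1,073,741,824 bytes = 12,375,948,263,424 bytes
1 GB = 1,000,000,000 bytes
12,375,948,263,424 / 1,000,000,000 = 12,375.95 GB

12,375.95 GB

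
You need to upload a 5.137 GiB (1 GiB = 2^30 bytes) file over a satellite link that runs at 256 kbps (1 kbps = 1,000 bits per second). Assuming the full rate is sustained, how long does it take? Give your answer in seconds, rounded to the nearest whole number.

172,369 seconds

5.137 GiB = 5,515,811,749.888 bytes = 44,126,493,999.104 bits
256 kbps = 256,000 bits/s
time = 44,126,493,999.104 / 256,000 = 172,369 s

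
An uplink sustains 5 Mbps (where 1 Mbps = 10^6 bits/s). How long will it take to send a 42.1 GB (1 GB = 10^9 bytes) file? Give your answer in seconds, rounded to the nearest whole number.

42.1 GB = 42,100,000,000 bytes = 336,800,000,000 bits
5 Mbps = 5,000,000 bits/s
time = 336,800,000,000 / 5,000,000 = 67,360 s

67,360 seconds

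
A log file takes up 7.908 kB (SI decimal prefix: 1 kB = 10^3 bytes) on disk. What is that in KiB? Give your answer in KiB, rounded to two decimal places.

7.72 KiB

7.908 kB = 7.908 × 10^3 bytes = 7,908 bytes
1 KiB = 1,024 bytes
7,908 / 1,024 = 7.72 KiB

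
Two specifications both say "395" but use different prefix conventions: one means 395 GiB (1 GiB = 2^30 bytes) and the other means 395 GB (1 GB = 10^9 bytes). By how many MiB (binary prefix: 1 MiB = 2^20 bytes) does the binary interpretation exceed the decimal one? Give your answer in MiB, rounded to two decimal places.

395 GiB = 395 × 1,073,741,824 = 424,128,020,480 bytes
395 GB = 395 × 1,000,000,000 = 395,000,000,000 bytes
difference = 29,128,020,480 bytes
29,128,020,480 / 1,048,576 = 27,778.65 MiB

27,778.65 MiB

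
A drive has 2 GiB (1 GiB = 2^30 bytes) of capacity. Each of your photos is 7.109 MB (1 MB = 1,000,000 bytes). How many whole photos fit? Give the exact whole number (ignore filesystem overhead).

Capacity: 2 GiB = 2,147,483,648 bytes
Per item: 7.109 MB = 7,109,000 bytes
⌊2,147,483,648 / 7,109,000⌋ = 302

302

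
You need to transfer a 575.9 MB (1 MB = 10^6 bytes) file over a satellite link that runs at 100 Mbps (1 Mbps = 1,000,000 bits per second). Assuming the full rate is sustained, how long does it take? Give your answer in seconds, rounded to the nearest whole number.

575.9 MB = 575,900,000 bytes = 4,607,200,000 bits
100 Mbps = 100,000,000 bits/s
time = 4,607,200,000 / 100,000,000 = 46 s

46 seconds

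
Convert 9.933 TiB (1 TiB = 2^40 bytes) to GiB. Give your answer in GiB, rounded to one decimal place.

9.933 TiB = 9.933 × 2^40 bytes = 10,921,448,998,699.008 bytes
1 GiB = 2^30 bytes = 1,073,741,824 bytes
10,921,448,998,699.008 / 1,073,741,824 = 10,171.4 GiB

10,171.4 GiB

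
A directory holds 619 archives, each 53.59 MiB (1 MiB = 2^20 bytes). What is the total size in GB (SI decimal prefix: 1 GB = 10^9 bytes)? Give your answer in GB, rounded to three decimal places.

34.784 GB

Total = 619 × 53.59 MiB = 33172.21 MiB
= 33172.21 × 1,048,576 bytes = 34,783,583,272.96 bytes
1 GB = 1,000,000,000 bytes
34,783,583,272.96 / 1,000,000,000 = 34.784 GB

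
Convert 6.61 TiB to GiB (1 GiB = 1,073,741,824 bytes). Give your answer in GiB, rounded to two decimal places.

6,768.64 GiB

6.61 TiB = 6.61 × 2^40 bytes = 7,267,771,859,599.36 bytes
1 GiB = 1,073,741,824 bytes
7,267,771,859,599.36 / 1,073,741,824 = 6,768.64 GiB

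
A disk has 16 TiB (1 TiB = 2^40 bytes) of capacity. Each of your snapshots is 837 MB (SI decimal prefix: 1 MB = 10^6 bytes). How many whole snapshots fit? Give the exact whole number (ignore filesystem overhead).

21,018

Capacity: 16 TiB = 17,592,186,044,416 bytes
Per item: 837 MB = 837,000,000 bytes
⌊17,592,186,044,416 / 837,000,000⌋ = 21,018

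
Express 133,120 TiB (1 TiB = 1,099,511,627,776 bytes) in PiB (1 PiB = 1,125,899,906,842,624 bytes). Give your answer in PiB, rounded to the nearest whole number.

133,120 TiB = 133,120 × 2^40 bytes = 146,366,987,889,541,120 bytes
1 PiB = 2^50 bytes = 1,125,899,906,842,624 bytes
146,366,987,889,541,120 / 1,125,899,906,842,624 = 130 PiB

130 PiB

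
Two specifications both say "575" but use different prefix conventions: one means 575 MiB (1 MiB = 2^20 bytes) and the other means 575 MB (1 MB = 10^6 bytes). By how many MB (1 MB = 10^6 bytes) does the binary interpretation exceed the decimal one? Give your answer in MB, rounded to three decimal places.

27.931 MB

575 MiB = 575 × 1,048,576 = 602,931,200 bytes
575 MB = 575 × 1,000,000 = 575,000,000 bytes
difference = 27,931,200 bytes
27,931,200 / 1,000,000 = 27.931 MB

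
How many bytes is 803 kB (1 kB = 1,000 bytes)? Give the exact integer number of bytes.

803,000 bytes

803 × 1,000 = 803,000 bytes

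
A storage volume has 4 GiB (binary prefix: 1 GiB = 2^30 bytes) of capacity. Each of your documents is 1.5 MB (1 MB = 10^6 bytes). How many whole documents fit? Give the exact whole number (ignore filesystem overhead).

2,863

Capacity: 4 GiB = 4,294,967,296 bytes
Per item: 1.5 MB = 1,500,000 bytes
⌊4,294,967,296 / 1,500,000⌋ = 2,863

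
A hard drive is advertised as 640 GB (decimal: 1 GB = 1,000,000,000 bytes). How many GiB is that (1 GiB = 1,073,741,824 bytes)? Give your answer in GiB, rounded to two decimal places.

596.05 GiB

640 GB = 640 × 10^9 bytes = 640,000,000,000 bytes
1 GiB = 2^30 bytes = 1,073,741,824 bytes
640,000,000,000 / 1,073,741,824 = 596.05 GiB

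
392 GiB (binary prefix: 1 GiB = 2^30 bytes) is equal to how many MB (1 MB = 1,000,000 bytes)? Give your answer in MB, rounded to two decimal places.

420,906.80 MB

392 GiB = 392 × 2^30 bytes = 420,906,795,008 bytes
1 MB = 10^6 bytes = 1,000,000 bytes
420,906,795,008 / 1,000,000 = 420,906.80 MB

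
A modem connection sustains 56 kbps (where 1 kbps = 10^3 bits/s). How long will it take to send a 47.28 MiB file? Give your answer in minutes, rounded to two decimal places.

47.28 MiB = 49,576,673.28 bytes = 396,613,386.24 bits
56 kbps = 56,000 bits/s
time = 396,613,386.24 / 56,000 = 7,082.382 s
7,082.382 s / 60 = 118.04 minutes

118.04 minutes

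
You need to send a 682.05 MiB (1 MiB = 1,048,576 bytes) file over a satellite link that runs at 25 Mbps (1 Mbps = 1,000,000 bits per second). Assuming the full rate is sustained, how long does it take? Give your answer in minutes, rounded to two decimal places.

3.81 minutes

682.05 MiB = 715,181,260.8 bytes = 5,721,450,086.4 bits
25 Mbps = 25,000,000 bits/s
time = 5,721,450,086.4 / 25,000,000 = 228.858 s
228.858 s / 60 = 3.81 minutes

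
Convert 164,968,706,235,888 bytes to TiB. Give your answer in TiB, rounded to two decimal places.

150.04 TiB

164,968,706,235,888 bytes given.
1 TiB = 2^40 bytes = 1,099,511,627,776 bytes
164,968,706,235,888 / 1,099,511,627,776 = 150.04 TiB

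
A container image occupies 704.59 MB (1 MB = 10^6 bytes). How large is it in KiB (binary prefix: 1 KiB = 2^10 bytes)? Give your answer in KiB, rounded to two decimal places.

688,076.17 KiB

704.59 MB = 704.59 × 10^6 bytes = 704,590,000 bytes
1 KiB = 2^10 bytes = 1,024 bytes
704,590,000 / 1,024 = 688,076.17 KiB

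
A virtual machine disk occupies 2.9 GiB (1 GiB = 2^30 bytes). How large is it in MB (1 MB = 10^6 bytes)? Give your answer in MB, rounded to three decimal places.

2.9 GiB × 1,073,741,824 bytes/GiB = 3,113,851,289.6 bytes
1 MB = 1,000,000 bytes
3,113,851,289.6 / 1,000,000 = 3,113.851 MB

3,113.851 MB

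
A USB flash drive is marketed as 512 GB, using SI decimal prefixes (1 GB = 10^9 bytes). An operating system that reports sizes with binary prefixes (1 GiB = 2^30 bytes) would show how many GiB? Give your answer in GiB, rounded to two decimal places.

512 GB × 1,000,000,000 bytes/GB = 512,000,000,000 bytes
1 GiB = 2^30 bytes = 1,073,741,824 bytes
512,000,000,000 / 1,073,741,824 = 476.84 GiB

476.84 GiB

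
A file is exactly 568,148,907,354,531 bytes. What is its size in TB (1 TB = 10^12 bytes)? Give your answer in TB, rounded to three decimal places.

568.149 TB

568,148,907,354,531 bytes given.
1 TB = 1,000,000,000,000 bytes
568,148,907,354,531 / 1,000,000,000,000 = 568.149 TB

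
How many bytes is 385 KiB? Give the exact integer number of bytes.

385 × 1,024 = 394,240 bytes  (1 KiB = 2^10 bytes)

394,240 bytes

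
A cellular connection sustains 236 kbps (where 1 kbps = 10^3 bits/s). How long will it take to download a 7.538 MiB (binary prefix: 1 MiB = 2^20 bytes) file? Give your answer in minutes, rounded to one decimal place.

7.538 MiB = 7,904,165.888 bytes = 63,233,327.104 bits
236 kbps = 236,000 bits/s
time = 63,233,327.104 / 236,000 = 267.94 s
267.94 s / 60 = 4.5 minutes

4.5 minutes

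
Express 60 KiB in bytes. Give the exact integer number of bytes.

61,440 bytes

60 × 1,024 = 61,440 bytes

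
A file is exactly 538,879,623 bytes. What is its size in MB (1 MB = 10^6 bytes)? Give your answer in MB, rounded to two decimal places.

538,879,623 bytes given.
1 MB = 10^6 bytes = 1,000,000 bytes
538,879,623 / 1,000,000 = 538.88 MB

538.88 MB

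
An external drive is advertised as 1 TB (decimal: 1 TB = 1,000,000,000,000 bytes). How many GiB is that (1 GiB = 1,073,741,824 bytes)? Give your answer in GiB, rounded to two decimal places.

1 TB = 1 × 10^12 bytes = 1,000,000,000,000 bytes
1 GiB = 1,073,741,824 bytes
1,000,000,000,000 / 1,073,741,824 = 931.32 GiB

931.32 GiB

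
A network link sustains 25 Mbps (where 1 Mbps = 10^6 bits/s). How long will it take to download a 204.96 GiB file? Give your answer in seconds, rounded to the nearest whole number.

204.96 GiB = 220,074,124,247.04 bytes = 1,760,592,993,976.32 bits
25 Mbps = 25,000,000 bits/s
time = 1,760,592,993,976.32 / 25,000,000 = 70,424 s

70,424 seconds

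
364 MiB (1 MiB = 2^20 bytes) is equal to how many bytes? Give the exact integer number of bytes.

381,681,664 bytes

364 × 1,048,576 = 381,681,664 bytes  (1 MiB = 2^20 bytes)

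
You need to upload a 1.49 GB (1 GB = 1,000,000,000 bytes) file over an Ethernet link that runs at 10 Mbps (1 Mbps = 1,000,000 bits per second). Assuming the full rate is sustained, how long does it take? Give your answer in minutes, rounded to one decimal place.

1.49 GB = 1,490,000,000 bytes = 11,920,000,000 bits
10 Mbps = 10,000,000 bits/s
time = 11,920,000,000 / 10,000,000 = 1,192.00 s
1,192.00 s / 60 = 19.9 minutes

19.9 minutes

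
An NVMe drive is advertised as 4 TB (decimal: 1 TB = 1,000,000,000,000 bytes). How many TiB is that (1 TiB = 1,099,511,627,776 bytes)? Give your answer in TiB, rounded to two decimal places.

3.64 TiB

4 TB = 4 × 10^12 bytes = 4,000,000,000,000 bytes
1 TiB = 1,099,511,627,776 bytes
4,000,000,000,000 / 1,099,511,627,776 = 3.64 TiB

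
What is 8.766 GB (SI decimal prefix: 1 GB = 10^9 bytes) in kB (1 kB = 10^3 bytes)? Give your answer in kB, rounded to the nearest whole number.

8.766 GB = 8.766 × 10^9 bytes = 8,766,000,000 bytes
1 kB = 1,000 bytes
8,766,000,000 / 1,000 = 8,766,000 kB

8,766,000 kB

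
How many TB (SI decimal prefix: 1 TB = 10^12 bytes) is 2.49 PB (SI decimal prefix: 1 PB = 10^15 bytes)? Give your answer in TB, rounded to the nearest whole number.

2.49 PB × 1,000,000,000,000,000 bytes/PB = 2,490,000,000,000,000 bytes
1 TB = 1,000,000,000,000 bytes
2,490,000,000,000,000 / 1,000,000,000,000 = 2,490 TB

2,490 TB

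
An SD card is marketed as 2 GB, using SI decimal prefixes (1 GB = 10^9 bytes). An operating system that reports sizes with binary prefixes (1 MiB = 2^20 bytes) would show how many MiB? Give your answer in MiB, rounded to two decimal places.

2 GB × 1,000,000,000 bytes/GB = 2,000,000,000 bytes
1 MiB = 1,048,576 bytes
2,000,000,000 / 1,048,576 = 1,907.35 MiB

1,907.35 MiB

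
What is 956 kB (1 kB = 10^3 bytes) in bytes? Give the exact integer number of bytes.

956,000 bytes

956 × 1,000 = 956,000 bytes  (1 kB = 10^3 bytes)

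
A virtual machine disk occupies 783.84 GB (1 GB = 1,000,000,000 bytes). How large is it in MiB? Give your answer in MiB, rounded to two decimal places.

747,528.08 MiB

783.84 GB = 783.84 × 10^9 bytes = 783,840,000,000 bytes
1 MiB = 2^20 bytes = 1,048,576 bytes
783,840,000,000 / 1,048,576 = 747,528.08 MiB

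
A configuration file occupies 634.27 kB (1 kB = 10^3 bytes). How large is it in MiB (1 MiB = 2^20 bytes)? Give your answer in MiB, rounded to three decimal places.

634.27 kB × 1,000 bytes/kB = 634,270 bytes
1 MiB = 1,048,576 bytes
634,270 / 1,048,576 = 0.605 MiB

0.605 MiB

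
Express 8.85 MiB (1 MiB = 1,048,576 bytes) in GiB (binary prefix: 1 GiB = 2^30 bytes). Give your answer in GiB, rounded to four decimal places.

0.0086 GiB

8.85 MiB = 8.85 × 2^20 bytes = 9,279,897.6 bytes
1 GiB = 2^30 bytes = 1,073,741,824 bytes
9,279,897.6 / 1,073,741,824 = 0.0086 GiB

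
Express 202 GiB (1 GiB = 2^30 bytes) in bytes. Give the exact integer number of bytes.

216,895,848,448 bytes

202 × 1,073,741,824 = 216,895,848,448 bytes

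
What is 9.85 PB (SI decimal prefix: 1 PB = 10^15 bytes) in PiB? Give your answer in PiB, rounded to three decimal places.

8.749 PiB

9.85 PB × 1,000,000,000,000,000 bytes/PB = 9,850,000,000,000,000 bytes
1 PiB = 2^50 bytes = 1,125,899,906,842,624 bytes
9,850,000,000,000,000 / 1,125,899,906,842,624 = 8.749 PiB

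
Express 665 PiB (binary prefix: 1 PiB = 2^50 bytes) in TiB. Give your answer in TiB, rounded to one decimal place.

665 PiB = 665 × 2^50 bytes = 748,723,438,050,344,960 bytes
1 TiB = 1,099,511,627,776 bytes
748,723,438,050,344,960 / 1,099,511,627,776 = 680,960.0 TiB

680,960.0 TiB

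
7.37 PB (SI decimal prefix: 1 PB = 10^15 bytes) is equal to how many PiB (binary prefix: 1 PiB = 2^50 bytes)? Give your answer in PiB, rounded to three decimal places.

7.37 PB = 7.37 × 10^15 bytes = 7,370,000,000,000,000 bytes
1 PiB = 1,125,899,906,842,624 bytes
7,370,000,000,000,000 / 1,125,899,906,842,624 = 6.546 PiB

6.546 PiB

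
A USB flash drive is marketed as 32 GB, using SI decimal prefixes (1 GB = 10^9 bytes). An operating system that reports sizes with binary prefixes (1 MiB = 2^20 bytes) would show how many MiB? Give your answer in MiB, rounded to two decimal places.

30,517.58 MiB

32 GB × 1,000,000,000 bytes/GB = 32,000,000,000 bytes
1 MiB = 2^20 bytes = 1,048,576 bytes
32,000,000,000 / 1,048,576 = 30,517.58 MiB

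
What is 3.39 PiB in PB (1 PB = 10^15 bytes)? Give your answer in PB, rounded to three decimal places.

3.39 PiB × 1,125,899,906,842,624 bytes/PiB = 3,816,800,684,196,495.36 bytes
1 PB = 1,000,000,000,000,000 bytes
3,816,800,684,196,495.36 / 1,000,000,000,000,000 = 3.817 PB

3.817 PB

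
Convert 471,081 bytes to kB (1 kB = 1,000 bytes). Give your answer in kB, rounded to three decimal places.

471,081 bytes given.
1 kB = 10^3 bytes = 1,000 bytes
471,081 / 1,000 = 471.081 kB

471.081 kB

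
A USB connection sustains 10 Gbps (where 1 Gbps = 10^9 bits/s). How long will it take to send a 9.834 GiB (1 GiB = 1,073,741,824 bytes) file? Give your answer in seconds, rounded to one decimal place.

9.834 GiB = 10,559,177,097.216 bytes = 84,473,416,777.728 bits
10 Gbps = 10,000,000,000 bits/s
time = 84,473,416,777.728 / 10,000,000,000 = 8.4 s

8.4 seconds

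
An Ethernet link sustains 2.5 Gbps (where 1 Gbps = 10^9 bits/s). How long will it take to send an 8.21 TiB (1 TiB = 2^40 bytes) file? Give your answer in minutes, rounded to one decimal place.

8.21 TiB = 9,026,990,464,040.96 bytes = 72,215,923,712,327.68 bits
2.5 Gbps = 2,500,000,000 bits/s
time = 72,215,923,712,327.68 / 2,500,000,000 = 28,886.37 s
28,886.37 s / 60 = 481.4 minutes

481.4 minutes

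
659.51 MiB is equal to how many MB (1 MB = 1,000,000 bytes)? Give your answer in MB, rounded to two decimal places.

691.55 MB

659.51 MiB = 659.51 × 2^20 bytes = 691,546,357.76 bytes
1 MB = 10^6 bytes = 1,000,000 bytes
691,546,357.76 / 1,000,000 = 691.55 MB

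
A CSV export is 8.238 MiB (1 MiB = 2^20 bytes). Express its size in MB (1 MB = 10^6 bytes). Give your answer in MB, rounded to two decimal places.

8.64 MB

8.238 MiB = 8.238 × 2^20 bytes = 8,638,169.088 bytes
1 MB = 1,000,000 bytes
8,638,169.088 / 1,000,000 = 8.64 MB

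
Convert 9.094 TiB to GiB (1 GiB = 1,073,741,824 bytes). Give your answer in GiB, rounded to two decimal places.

9,312.26 GiB

9.094 TiB = 9.094 × 2^40 bytes = 9,998,958,742,994.944 bytes
1 GiB = 1,073,741,824 bytes
9,998,958,742,994.944 / 1,073,741,824 = 9,312.26 GiB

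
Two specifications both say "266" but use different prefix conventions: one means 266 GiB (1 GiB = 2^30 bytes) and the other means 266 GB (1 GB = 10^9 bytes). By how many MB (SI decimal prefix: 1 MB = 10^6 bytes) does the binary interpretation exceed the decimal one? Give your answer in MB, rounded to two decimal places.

19,615.33 MB

266 GiB = 266 × 1,073,741,824 = 285,615,325,184 bytes
266 GB = 266 × 1,000,000,000 = 266,000,000,000 bytes
difference = 19,615,325,184 bytes
19,615,325,184 / 1,000,000 = 19,615.33 MB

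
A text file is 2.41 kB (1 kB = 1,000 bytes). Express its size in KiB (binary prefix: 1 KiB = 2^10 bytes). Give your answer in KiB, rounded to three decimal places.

2.354 KiB

2.41 kB × 1,000 bytes/kB = 2,410 bytes
1 KiB = 2^10 bytes = 1,024 bytes
2,410 / 1,024 = 2.354 KiB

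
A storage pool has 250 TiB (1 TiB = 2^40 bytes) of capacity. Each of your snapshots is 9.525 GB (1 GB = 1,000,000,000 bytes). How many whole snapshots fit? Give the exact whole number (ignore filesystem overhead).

Capacity: 250 TiB = 274,877,906,944,000 bytes
Per item: 9.525 GB = 9,525,000,000 bytes
⌊274,877,906,944,000 / 9,525,000,000⌋ = 28,858

28,858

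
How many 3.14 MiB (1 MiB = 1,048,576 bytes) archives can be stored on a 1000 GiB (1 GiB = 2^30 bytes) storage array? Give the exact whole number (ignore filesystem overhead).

326,114

Capacity: 1000 GiB = 1,073,741,824,000 bytes
Per item: 3.14 MiB = 3,292,528.64 bytes
⌊1,073,741,824,000 / 3,292,528.64⌋ = 326,114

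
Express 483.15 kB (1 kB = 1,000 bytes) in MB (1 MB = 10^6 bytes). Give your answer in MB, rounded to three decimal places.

483.15 kB = 483.15 × 10^3 bytes = 483,150 bytes
1 MB = 10^6 bytes = 1,000,000 bytes
483,150 / 1,000,000 = 0.483 MB

0.483 MB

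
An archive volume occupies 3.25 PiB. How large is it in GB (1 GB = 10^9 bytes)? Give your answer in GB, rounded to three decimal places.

3.25 PiB × 1,125,899,906,842,624 bytes/PiB = 3,659,174,697,238,528 bytes
1 GB = 1,000,000,000 bytes
3,659,174,697,238,528 / 1,000,000,000 = 3,659,174.697 GB

3,659,174.697 GB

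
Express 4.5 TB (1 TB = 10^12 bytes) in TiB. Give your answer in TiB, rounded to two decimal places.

4.5 TB = 4.5 × 10^12 bytes = 4,500,000,000,000 bytes
1 TiB = 1,099,511,627,776 bytes
4,500,000,000,000 / 1,099,511,627,776 = 4.09 TiB

4.09 TiB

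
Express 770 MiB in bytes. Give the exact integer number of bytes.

770 × 1,048,576 = 807,403,520 bytes  (1 MiB = 2^20 bytes)

807,403,520 bytes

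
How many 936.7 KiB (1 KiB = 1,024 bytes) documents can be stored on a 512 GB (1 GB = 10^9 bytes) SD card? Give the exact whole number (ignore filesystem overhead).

533,788

Capacity: 512 GB = 512,000,000,000 bytes
Per item: 936.7 KiB = 959,180.8 bytes
⌊512,000,000,000 / 959,180.8⌋ = 533,788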